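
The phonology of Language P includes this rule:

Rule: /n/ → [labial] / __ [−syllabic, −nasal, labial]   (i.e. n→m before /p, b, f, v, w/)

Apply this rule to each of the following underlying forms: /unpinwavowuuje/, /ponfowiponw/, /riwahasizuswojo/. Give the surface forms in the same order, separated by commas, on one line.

/unpinwavowuuje/: /n/ precedes the labial consonant /p/, so it assimilates in place to [m]. /n/ precedes the labial consonant /w/, so it assimilates in place to [m]. → [umpimwavowuuje].
/ponfowiponw/: /n/ precedes the labial consonant /f/, so it assimilates in place to [m]. /n/ precedes the labial consonant /w/, so it assimilates in place to [m]. → [pomfowipomw].
/riwahasizuswojo/: the rule's environment is not met; surfaces unchanged as [riwahasizuswojo].

umpimwavowuuje, pomfowipomw, riwahasizuswojo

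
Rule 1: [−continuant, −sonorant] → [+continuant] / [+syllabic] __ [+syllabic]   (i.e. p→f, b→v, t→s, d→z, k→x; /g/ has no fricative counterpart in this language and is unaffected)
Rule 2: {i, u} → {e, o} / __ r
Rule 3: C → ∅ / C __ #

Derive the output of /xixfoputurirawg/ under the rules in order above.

Rule 1 (intervocalic spirantization): /p/ is a stop between vowels /o/ and /u/, so it spirantizes to the fricative [f]. /t/ is a stop between vowels /u/ and /u/, so it spirantizes to the fricative [s]. /xixfoputurirawg/ → xixfofusurirawg.
Rule 2 (pre-rhotic lowering): /u/ is a high vowel immediately before /r/, so it lowers to [o]. /i/ is a high vowel immediately before /r/, so it lowers to [e]. /xixfofusurirawg/ → xixfofusorerawg.
Rule 3 (final cluster simplification): /g/ is the second consonant of a word-final cluster /wg/, so it deletes. /xixfofusorerawg/ → xixfofusoreraw.

xixfofusoreraw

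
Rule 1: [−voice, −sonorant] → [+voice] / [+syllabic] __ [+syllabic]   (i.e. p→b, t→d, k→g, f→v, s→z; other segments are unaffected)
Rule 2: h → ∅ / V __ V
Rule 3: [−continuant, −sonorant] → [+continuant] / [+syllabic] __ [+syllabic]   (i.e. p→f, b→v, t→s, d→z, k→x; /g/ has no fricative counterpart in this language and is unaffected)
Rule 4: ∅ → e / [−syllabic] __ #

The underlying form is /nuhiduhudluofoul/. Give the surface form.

Rule 1 (intervocalic voicing): /f/ is a voiceless obstruent between vowels /o/ and /o/, so it voices to [v]. /nuhiduhudluofoul/ → nuhiduhudluovoul.
Rule 2 (intervocalic h-deletion): /h/ occurs between vowels /u/ and /i/, so it deletes. /h/ occurs between vowels /u/ and /u/, so it deletes. /nuhiduhudluovoul/ → nuiduudluovoul.
Rule 3 (intervocalic spirantization): /d/ is a stop between vowels /i/ and /u/, so it spirantizes to the fricative [z]. /nuiduudluovoul/ → nuizuudluovoul.
Rule 4 (final e-epenthesis): the form ends in the consonant /l/, so [e] is inserted word-finally. /nuizuudluovoul/ → nuizuudluovoule.

nuizuudluovoule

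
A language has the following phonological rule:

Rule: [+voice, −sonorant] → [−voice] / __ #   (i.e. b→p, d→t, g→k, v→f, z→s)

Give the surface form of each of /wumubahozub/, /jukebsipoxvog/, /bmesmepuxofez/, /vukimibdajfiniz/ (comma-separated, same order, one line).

/wumubahozub/: /b/ is a voiced obstruent in word-final position, so it devoices to [p]. → [wumubahozup].
/jukebsipoxvog/: /g/ is a voiced obstruent in word-final position, so it devoices to [k]. → [jukebsipoxvok].
/bmesmepuxofez/: /z/ is a voiced obstruent in word-final position, so it devoices to [s]. → [bmesmepuxofes].
/vukimibdajfiniz/: /z/ is a voiced obstruent in word-final position, so it devoices to [s]. → [vukimibdajfinis].

wumubahozup, jukebsipoxvok, bmesmepuxofes, vukimibdajfinis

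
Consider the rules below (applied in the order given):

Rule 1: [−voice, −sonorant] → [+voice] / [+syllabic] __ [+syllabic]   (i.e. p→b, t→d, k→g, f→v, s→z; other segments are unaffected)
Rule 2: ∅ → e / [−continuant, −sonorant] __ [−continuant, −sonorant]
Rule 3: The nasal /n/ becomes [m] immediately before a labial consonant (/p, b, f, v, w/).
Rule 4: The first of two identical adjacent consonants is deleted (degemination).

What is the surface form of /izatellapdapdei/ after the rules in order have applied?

izadelapedapedei

Rule 1 (intervocalic voicing): /t/ is a voiceless obstruent between vowels /a/ and /e/, so it voices to [d]. /izatellapdapdei/ → izadellapdapdei.
Rule 2 (stop-cluster e-epenthesis): /p/ and /d/ form a stop–stop cluster, so [e] is inserted between them. /p/ and /d/ form a stop–stop cluster, so [e] is inserted between them. /izadellapdapdei/ → izadellapedapedei.
Rule 3 (nasal place assimilation): no segment meets the environment; /izadellapedapedei/ is unchanged.
Rule 4 (degemination): /ll/ is a geminate; the first /l/ deletes. /izadellapedapedei/ → izadelapedapedei.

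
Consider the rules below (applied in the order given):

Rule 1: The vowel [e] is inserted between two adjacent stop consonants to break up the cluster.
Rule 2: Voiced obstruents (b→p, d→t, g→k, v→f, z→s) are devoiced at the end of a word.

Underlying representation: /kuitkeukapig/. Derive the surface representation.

Rule 1 (stop-cluster e-epenthesis): /t/ and /k/ form a stop–stop cluster, so [e] is inserted between them. /kuitkeukapig/ → kuitekeukapig.
Rule 2 (final devoicing): /g/ is a voiced obstruent in word-final position, so it devoices to [k]. /kuitekeukapig/ → kuitekeukapik.

kuitekeukapik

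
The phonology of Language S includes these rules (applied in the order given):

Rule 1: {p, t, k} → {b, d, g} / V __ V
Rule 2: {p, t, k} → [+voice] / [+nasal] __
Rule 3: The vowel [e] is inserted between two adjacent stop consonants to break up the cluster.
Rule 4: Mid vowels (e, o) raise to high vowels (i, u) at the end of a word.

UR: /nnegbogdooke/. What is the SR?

nnegebogedoogi

Rule 1 (intervocalic voicing): /k/ is a voiceless stop between vowels /o/ and /e/, so it voices to [g]. /nnegbogdooke/ → nnegbogdooge.
Rule 2 (post-nasal voicing): no segment meets the environment; /nnegbogdooge/ is unchanged.
Rule 3 (stop-cluster e-epenthesis): /g/ and /b/ form a stop–stop cluster, so [e] is inserted between them. /g/ and /d/ form a stop–stop cluster, so [e] is inserted between them. /nnegbogdooge/ → nnegebogedooge.
Rule 4 (final vowel raising): /e/ is a mid vowel in word-final position, so it raises to [i]. /nnegebogedooge/ → nnegebogedoogi.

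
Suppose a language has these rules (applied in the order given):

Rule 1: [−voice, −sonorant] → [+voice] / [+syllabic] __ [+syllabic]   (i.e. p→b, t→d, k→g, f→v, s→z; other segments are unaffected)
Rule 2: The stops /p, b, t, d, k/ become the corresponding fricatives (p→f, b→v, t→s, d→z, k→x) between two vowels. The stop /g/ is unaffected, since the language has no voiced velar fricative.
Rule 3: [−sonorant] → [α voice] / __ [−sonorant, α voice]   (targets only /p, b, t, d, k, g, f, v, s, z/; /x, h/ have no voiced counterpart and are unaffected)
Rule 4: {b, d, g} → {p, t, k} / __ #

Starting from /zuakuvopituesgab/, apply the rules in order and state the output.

Rule 1 (intervocalic voicing): /k/ is a voiceless obstruent between vowels /a/ and /u/, so it voices to [g]. /p/ is a voiceless obstruent between vowels /o/ and /i/, so it voices to [b]. /t/ is a voiceless obstruent between vowels /i/ and /u/, so it voices to [d]. /zuakuvopituesgab/ → zuaguvobiduesgab.
Rule 2 (intervocalic spirantization): /b/ is a stop between vowels /o/ and /i/, so it spirantizes to the fricative [v]. /d/ is a stop between vowels /i/ and /u/, so it spirantizes to the fricative [z]. /zuaguvobiduesgab/ → zuaguvovizuesgab.
Rule 3 (regressive voicing assimilation): /s/ precedes the voiced obstruent /g/, so it voices to [z] by assimilation. /zuaguvovizuesgab/ → zuaguvovizuezgab.
Rule 4 (final devoicing): /b/ is a voiced stop in word-final position, so it devoices to [p]. /zuaguvovizuezgab/ → zuaguvovizuezgap.

zuaguvovizuezgap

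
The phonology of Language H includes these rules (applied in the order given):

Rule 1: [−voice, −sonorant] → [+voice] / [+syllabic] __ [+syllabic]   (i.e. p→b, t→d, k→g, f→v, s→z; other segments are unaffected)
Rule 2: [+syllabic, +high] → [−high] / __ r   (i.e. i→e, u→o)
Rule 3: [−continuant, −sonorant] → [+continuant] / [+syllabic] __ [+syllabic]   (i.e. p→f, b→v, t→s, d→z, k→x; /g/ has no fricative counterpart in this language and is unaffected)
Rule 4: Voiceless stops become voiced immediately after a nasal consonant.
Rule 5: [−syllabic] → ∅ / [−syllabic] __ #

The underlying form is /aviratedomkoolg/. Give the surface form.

Rule 1 (intervocalic voicing): /t/ is a voiceless obstruent between vowels /a/ and /e/, so it voices to [d]. /aviratedomkoolg/ → aviradedomkoolg.
Rule 2 (pre-rhotic lowering): /i/ is a high vowel immediately before /r/, so it lowers to [e]. /aviradedomkoolg/ → averadedomkoolg.
Rule 3 (intervocalic spirantization): /d/ is a stop between vowels /a/ and /e/, so it spirantizes to the fricative [z]. /d/ is a stop between vowels /e/ and /o/, so it spirantizes to the fricative [z]. /averadedomkoolg/ → averazezomkoolg.
Rule 4 (post-nasal voicing): /k/ is a voiceless stop immediately after the nasal /m/, so it voices to [g]. /averazezomkoolg/ → averazezomgoolg.
Rule 5 (final cluster simplification): /g/ is the second consonant of a word-final cluster /lg/, so it deletes. /averazezomgoolg/ → averazezomgool.

averazezomgool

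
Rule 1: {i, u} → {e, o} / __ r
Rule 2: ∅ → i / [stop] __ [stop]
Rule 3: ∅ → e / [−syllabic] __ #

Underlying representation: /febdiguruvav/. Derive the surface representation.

febidigoruvave

Rule 1 (pre-rhotic lowering): /u/ is a high vowel immediately before /r/, so it lowers to [o]. /febdiguruvav/ → febdigoruvav.
Rule 2 (stop-cluster i-epenthesis): /b/ and /d/ form a stop–stop cluster, so [i] is inserted between them. /febdigoruvav/ → febidigoruvav.
Rule 3 (final e-epenthesis): the form ends in the consonant /v/, so [e] is inserted word-finally. /febidigoruvav/ → febidigoruvave.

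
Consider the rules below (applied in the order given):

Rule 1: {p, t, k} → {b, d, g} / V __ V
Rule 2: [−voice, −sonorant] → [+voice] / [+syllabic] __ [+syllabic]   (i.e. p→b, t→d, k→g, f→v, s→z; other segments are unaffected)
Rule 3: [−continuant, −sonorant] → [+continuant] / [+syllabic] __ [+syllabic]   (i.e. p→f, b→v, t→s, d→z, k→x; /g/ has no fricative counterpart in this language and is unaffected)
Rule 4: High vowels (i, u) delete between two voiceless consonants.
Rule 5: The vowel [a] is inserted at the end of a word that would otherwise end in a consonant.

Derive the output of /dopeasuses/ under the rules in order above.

Rule 1 (intervocalic voicing): /p/ is a voiceless stop between vowels /o/ and /e/, so it voices to [b]. /dopeasuses/ → dobeasuses.
Rule 2 (intervocalic voicing): /s/ is a voiceless obstruent between vowels /a/ and /u/, so it voices to [z]. /s/ is a voiceless obstruent between vowels /u/ and /e/, so it voices to [z]. /dobeasuses/ → dobeazuzes.
Rule 3 (intervocalic spirantization): /b/ is a stop between vowels /o/ and /e/, so it spirantizes to the fricative [v]. /dobeazuzes/ → doveazuzes.
Rule 4 (high vowel syncope): no segment meets the environment; /doveazuzes/ is unchanged.
Rule 5 (final a-epenthesis): the form ends in the consonant /s/, so [a] is inserted word-finally. /doveazuzes/ → doveazuzesa.

doveazuzesa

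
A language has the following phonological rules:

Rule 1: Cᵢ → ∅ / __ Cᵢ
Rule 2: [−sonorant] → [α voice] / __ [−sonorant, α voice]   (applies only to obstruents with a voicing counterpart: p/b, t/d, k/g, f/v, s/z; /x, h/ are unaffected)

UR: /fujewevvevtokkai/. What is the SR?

Rule 1 (degemination): /vv/ is a geminate; the first /v/ deletes. /kk/ is a geminate; the first /k/ deletes. /fujewevvevtokkai/ → fujewevevtokai.
Rule 2 (regressive voicing assimilation): /v/ precedes the voiceless obstruent /t/, so it devoices to [f] by assimilation. /fujewevevtokai/ → fujeweveftokai.

fujeweveftokai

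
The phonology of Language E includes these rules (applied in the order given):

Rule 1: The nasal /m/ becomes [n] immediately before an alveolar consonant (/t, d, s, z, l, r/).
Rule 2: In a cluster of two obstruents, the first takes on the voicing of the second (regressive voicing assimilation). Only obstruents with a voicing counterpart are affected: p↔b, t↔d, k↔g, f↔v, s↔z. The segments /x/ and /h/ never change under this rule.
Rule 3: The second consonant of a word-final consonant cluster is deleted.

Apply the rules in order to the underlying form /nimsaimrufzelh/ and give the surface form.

Rule 1 (nasal place assimilation): /m/ precedes the alveolar consonant /s/, so it assimilates in place to [n]. /m/ precedes the alveolar consonant /r/, so it assimilates in place to [n]. /nimsaimrufzelh/ → ninsainrufzelh.
Rule 2 (regressive voicing assimilation): /f/ precedes the voiced obstruent /z/, so it voices to [v] by assimilation. /ninsainrufzelh/ → ninsainruvzelh.
Rule 3 (final cluster simplification): /h/ is the second consonant of a word-final cluster /lh/, so it deletes. /ninsainruvzelh/ → ninsainruvzel.

ninsainruvzel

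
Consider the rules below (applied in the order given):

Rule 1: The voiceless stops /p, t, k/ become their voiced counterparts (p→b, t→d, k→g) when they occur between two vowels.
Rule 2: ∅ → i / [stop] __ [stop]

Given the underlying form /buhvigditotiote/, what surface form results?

buhvigididodiode

Rule 1 (intervocalic voicing): /t/ is a voiceless stop between vowels /i/ and /o/, so it voices to [d]. /t/ is a voiceless stop between vowels /o/ and /i/, so it voices to [d]. /t/ is a voiceless stop between vowels /o/ and /e/, so it voices to [d]. /buhvigditotiote/ → buhvigdidodiode.
Rule 2 (stop-cluster i-epenthesis): /g/ and /d/ form a stop–stop cluster, so [i] is inserted between them. /buhvigdidodiode/ → buhvigididodiode.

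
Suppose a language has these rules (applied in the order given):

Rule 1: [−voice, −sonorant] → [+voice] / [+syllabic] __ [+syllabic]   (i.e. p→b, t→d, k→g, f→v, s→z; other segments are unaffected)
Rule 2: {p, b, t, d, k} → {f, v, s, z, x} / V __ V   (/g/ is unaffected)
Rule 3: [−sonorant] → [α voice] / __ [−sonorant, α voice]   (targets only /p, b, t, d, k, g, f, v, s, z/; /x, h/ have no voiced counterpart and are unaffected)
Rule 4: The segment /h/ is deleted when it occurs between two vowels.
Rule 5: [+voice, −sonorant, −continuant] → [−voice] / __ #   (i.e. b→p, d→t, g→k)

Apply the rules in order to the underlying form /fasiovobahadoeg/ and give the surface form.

faziovovaazoek

Rule 1 (intervocalic voicing): /s/ is a voiceless obstruent between vowels /a/ and /i/, so it voices to [z]. /fasiovobahadoeg/ → faziovobahadoeg.
Rule 2 (intervocalic spirantization): /b/ is a stop between vowels /o/ and /a/, so it spirantizes to the fricative [v]. /d/ is a stop between vowels /a/ and /o/, so it spirantizes to the fricative [z]. /faziovobahadoeg/ → faziovovahazoeg.
Rule 3 (regressive voicing assimilation): no segment meets the environment; /faziovovahazoeg/ is unchanged.
Rule 4 (intervocalic h-deletion): /h/ occurs between vowels /a/ and /a/, so it deletes. /faziovovahazoeg/ → faziovovaazoeg.
Rule 5 (final devoicing): /g/ is a voiced stop in word-final position, so it devoices to [k]. /faziovovaazoeg/ → faziovovaazoek.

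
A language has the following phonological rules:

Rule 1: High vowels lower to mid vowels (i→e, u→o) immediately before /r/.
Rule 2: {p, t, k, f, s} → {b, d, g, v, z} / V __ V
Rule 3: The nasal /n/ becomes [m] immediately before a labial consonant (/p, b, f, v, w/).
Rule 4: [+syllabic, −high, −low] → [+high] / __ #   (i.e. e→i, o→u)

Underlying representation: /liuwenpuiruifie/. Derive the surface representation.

Rule 1 (pre-rhotic lowering): /i/ is a high vowel immediately before /r/, so it lowers to [e]. /liuwenpuiruifie/ → liuwenpueruifie.
Rule 2 (intervocalic voicing): /f/ is a voiceless obstruent between vowels /i/ and /i/, so it voices to [v]. /liuwenpueruifie/ → liuwenpueruivie.
Rule 3 (nasal place assimilation): /n/ precedes the labial consonant /p/, so it assimilates in place to [m]. /liuwenpueruivie/ → liuwempueruivie.
Rule 4 (final vowel raising): /e/ is a mid vowel in word-final position, so it raises to [i]. /liuwempueruivie/ → liuwempueruivii.

liuwempueruivii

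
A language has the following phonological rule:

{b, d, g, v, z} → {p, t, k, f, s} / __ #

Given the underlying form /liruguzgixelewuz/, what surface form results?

Scanning /liruguzgixelewuz/: /g/ at position 5 is not in the conditioning environment; /z/ at position 7 is not in the conditioning environment; /g/ at position 8 is not in the conditioning environment; /z/ is a voiced obstruent in word-final position, so it devoices to [s].
Result: [liruguzgixelewus].

liruguzgixelewus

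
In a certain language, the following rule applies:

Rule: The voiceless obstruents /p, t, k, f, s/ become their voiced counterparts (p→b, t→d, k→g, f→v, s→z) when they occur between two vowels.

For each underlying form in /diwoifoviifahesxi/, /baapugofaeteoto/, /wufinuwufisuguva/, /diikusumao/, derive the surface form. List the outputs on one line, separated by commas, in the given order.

diwoivoviivahesxi, baabugovaedeodo, wuvinuwuvizuguva, diiguzumao

/diwoifoviifahesxi/: /f/ is a voiceless obstruent between vowels /i/ and /o/, so it voices to [v]. /f/ is a voiceless obstruent between vowels /i/ and /a/, so it voices to [v]. → [diwoivoviivahesxi].
/baapugofaeteoto/: /p/ is a voiceless obstruent between vowels /a/ and /u/, so it voices to [b]. /f/ is a voiceless obstruent between vowels /o/ and /a/, so it voices to [v]. /t/ is a voiceless obstruent between vowels /e/ and /e/, so it voices to [d]. /t/ is a voiceless obstruent between vowels /o/ and /o/, so it voices to [d]. → [baabugovaedeodo].
/wufinuwufisuguva/: /f/ is a voiceless obstruent between vowels /u/ and /i/, so it voices to [v]. /f/ is a voiceless obstruent between vowels /u/ and /i/, so it voices to [v]. /s/ is a voiceless obstruent between vowels /i/ and /u/, so it voices to [z]. → [wuvinuwuvizuguva].
/diikusumao/: /k/ is a voiceless obstruent between vowels /i/ and /u/, so it voices to [g]. /s/ is a voiceless obstruent between vowels /u/ and /u/, so it voices to [z]. → [diiguzumao].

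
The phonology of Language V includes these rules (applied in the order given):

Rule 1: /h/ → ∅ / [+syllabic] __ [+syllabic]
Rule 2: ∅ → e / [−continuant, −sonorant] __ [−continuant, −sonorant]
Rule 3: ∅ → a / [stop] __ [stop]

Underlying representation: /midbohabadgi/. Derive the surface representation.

mideboabadegi

Rule 1 (intervocalic h-deletion): /h/ occurs between vowels /o/ and /a/, so it deletes. /midbohabadgi/ → midboabadgi.
Rule 2 (stop-cluster e-epenthesis): /d/ and /b/ form a stop–stop cluster, so [e] is inserted between them. /d/ and /g/ form a stop–stop cluster, so [e] is inserted between them. /midboabadgi/ → mideboabadegi.
Rule 3 (stop-cluster a-epenthesis): no segment meets the environment; /mideboabadegi/ is unchanged.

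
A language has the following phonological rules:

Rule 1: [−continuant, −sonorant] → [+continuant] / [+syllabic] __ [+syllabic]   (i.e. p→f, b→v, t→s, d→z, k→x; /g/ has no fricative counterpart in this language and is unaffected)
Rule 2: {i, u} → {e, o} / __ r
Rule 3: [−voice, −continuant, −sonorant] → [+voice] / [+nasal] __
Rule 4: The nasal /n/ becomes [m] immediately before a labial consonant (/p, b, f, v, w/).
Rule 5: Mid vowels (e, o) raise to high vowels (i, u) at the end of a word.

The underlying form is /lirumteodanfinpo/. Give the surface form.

Rule 1 (intervocalic spirantization): /d/ is a stop between vowels /o/ and /a/, so it spirantizes to the fricative [z]. /lirumteodanfinpo/ → lirumteozanfinpo.
Rule 2 (pre-rhotic lowering): /i/ is a high vowel immediately before /r/, so it lowers to [e]. /lirumteozanfinpo/ → lerumteozanfinpo.
Rule 3 (post-nasal voicing): /t/ is a voiceless stop immediately after the nasal /m/, so it voices to [d]. /p/ is a voiceless stop immediately after the nasal /n/, so it voices to [b]. /lerumteozanfinpo/ → lerumdeozanfinbo.
Rule 4 (nasal place assimilation): /n/ precedes the labial consonant /f/, so it assimilates in place to [m]. /n/ precedes the labial consonant /b/, so it assimilates in place to [m]. /lerumdeozanfinbo/ → lerumdeozamfimbo.
Rule 5 (final vowel raising): /o/ is a mid vowel in word-final position, so it raises to [u]. /lerumdeozamfimbo/ → lerumdeozamfimbu.

lerumdeozamfimbu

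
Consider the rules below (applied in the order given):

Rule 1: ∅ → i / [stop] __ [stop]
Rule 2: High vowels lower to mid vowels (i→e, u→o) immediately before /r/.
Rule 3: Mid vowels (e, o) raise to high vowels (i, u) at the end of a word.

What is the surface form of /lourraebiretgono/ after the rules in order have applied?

loorraeberetigonu

Rule 1 (stop-cluster i-epenthesis): /t/ and /g/ form a stop–stop cluster, so [i] is inserted between them. /lourraebiretgono/ → lourraebiretigono.
Rule 2 (pre-rhotic lowering): /u/ is a high vowel immediately before /r/, so it lowers to [o]. /i/ is a high vowel immediately before /r/, so it lowers to [e]. /lourraebiretigono/ → loorraeberetigono.
Rule 3 (final vowel raising): /o/ is a mid vowel in word-final position, so it raises to [u]. /loorraeberetigono/ → loorraeberetigonu.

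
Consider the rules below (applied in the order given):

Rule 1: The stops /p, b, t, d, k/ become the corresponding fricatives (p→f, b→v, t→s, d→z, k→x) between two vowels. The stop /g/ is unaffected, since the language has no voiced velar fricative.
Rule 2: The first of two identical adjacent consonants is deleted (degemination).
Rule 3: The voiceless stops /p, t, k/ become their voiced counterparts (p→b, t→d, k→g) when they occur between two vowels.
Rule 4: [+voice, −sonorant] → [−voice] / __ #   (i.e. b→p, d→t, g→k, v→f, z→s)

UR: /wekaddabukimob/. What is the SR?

wexadavuximop

Rule 1 (intervocalic spirantization): /k/ is a stop between vowels /e/ and /a/, so it spirantizes to the fricative [x]. /b/ is a stop between vowels /a/ and /u/, so it spirantizes to the fricative [v]. /k/ is a stop between vowels /u/ and /i/, so it spirantizes to the fricative [x]. /wekaddabukimob/ → wexaddavuximob.
Rule 2 (degemination): /dd/ is a geminate; the first /d/ deletes. /wexaddavuximob/ → wexadavuximob.
Rule 3 (intervocalic voicing): no segment meets the environment; /wexadavuximob/ is unchanged.
Rule 4 (final devoicing): /b/ is a voiced obstruent in word-final position, so it devoices to [p]. /wexadavuximob/ → wexadavuximop.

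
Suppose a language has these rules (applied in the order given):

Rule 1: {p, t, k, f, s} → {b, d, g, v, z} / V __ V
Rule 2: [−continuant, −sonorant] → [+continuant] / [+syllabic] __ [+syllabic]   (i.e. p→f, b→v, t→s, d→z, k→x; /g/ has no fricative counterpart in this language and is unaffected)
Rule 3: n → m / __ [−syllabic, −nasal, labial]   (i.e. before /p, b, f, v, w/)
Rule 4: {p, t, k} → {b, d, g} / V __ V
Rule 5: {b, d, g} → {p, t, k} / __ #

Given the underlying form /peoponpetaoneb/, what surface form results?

Rule 1 (intervocalic voicing): /p/ is a voiceless obstruent between vowels /o/ and /o/, so it voices to [b]. /t/ is a voiceless obstruent between vowels /e/ and /a/, so it voices to [d]. /peoponpetaoneb/ → peobonpedaoneb.
Rule 2 (intervocalic spirantization): /b/ is a stop between vowels /o/ and /o/, so it spirantizes to the fricative [v]. /d/ is a stop between vowels /e/ and /a/, so it spirantizes to the fricative [z]. /peobonpedaoneb/ → peovonpezaoneb.
Rule 3 (nasal place assimilation): /n/ precedes the labial consonant /p/, so it assimilates in place to [m]. /peovonpezaoneb/ → peovompezaoneb.
Rule 4 (intervocalic voicing): no segment meets the environment; /peovompezaoneb/ is unchanged.
Rule 5 (final devoicing): /b/ is a voiced stop in word-final position, so it devoices to [p]. /peovompezaoneb/ → peovompezaonep.

peovompezaonep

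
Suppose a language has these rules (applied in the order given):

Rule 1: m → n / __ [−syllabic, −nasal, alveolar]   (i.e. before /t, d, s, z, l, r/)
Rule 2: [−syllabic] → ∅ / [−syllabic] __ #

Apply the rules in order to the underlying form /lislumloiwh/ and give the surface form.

Rule 1 (nasal place assimilation): /m/ precedes the alveolar consonant /l/, so it assimilates in place to [n]. /lislumloiwh/ → lislunloiwh.
Rule 2 (final cluster simplification): /h/ is the second consonant of a word-final cluster /wh/, so it deletes. /lislunloiwh/ → lislunloiw.

lislunloiw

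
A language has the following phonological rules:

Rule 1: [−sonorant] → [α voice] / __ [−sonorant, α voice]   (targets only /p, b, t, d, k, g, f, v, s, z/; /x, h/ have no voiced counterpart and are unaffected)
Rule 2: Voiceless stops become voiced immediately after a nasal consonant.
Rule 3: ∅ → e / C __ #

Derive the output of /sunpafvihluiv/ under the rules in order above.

Rule 1 (regressive voicing assimilation): /f/ precedes the voiced obstruent /v/, so it voices to [v] by assimilation. /sunpafvihluiv/ → sunpavvihluiv.
Rule 2 (post-nasal voicing): /p/ is a voiceless stop immediately after the nasal /n/, so it voices to [b]. /sunpavvihluiv/ → sunbavvihluiv.
Rule 3 (final e-epenthesis): the form ends in the consonant /v/, so [e] is inserted word-finally. /sunbavvihluiv/ → sunbavvihluive.

sunbavvihluive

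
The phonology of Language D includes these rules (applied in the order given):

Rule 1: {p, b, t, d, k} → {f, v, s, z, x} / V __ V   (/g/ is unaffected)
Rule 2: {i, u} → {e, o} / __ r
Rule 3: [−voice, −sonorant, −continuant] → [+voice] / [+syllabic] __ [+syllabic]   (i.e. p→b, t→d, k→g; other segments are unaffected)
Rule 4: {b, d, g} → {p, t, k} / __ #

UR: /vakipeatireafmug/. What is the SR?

Rule 1 (intervocalic spirantization): /k/ is a stop between vowels /a/ and /i/, so it spirantizes to the fricative [x]. /p/ is a stop between vowels /i/ and /e/, so it spirantizes to the fricative [f]. /t/ is a stop between vowels /a/ and /i/, so it spirantizes to the fricative [s]. /vakipeatireafmug/ → vaxifeasireafmug.
Rule 2 (pre-rhotic lowering): /i/ is a high vowel immediately before /r/, so it lowers to [e]. /vaxifeasireafmug/ → vaxifeasereafmug.
Rule 3 (intervocalic voicing): no segment meets the environment; /vaxifeasereafmug/ is unchanged.
Rule 4 (final devoicing): /g/ is a voiced stop in word-final position, so it devoices to [k]. /vaxifeasereafmug/ → vaxifeasereafmuk.

vaxifeasereafmuk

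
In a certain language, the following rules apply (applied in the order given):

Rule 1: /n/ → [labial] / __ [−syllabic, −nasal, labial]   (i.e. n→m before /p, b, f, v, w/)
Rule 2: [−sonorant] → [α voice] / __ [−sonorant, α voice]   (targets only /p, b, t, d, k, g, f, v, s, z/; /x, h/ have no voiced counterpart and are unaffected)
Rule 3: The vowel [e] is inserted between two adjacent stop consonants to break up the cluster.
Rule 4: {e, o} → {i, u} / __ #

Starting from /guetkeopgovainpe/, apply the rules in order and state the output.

guetekeobegovaimpi

Rule 1 (nasal place assimilation): /n/ precedes the labial consonant /p/, so it assimilates in place to [m]. /guetkeopgovainpe/ → guetkeopgovaimpe.
Rule 2 (regressive voicing assimilation): /p/ precedes the voiced obstruent /g/, so it voices to [b] by assimilation. /guetkeopgovaimpe/ → guetkeobgovaimpe.
Rule 3 (stop-cluster e-epenthesis): /t/ and /k/ form a stop–stop cluster, so [e] is inserted between them. /b/ and /g/ form a stop–stop cluster, so [e] is inserted between them. /guetkeobgovaimpe/ → guetekeobegovaimpe.
Rule 4 (final vowel raising): /e/ is a mid vowel in word-final position, so it raises to [i]. /guetekeobegovaimpe/ → guetekeobegovaimpi.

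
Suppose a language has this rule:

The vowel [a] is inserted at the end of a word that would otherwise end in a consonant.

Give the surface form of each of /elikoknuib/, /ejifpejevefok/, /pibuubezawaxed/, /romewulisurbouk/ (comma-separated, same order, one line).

/elikoknuib/: the form ends in the consonant /b/, so [a] is inserted word-finally. → [elikoknuiba].
/ejifpejevefok/: the form ends in the consonant /k/, so [a] is inserted word-finally. → [ejifpejevefoka].
/pibuubezawaxed/: the form ends in the consonant /d/, so [a] is inserted word-finally. → [pibuubezawaxeda].
/romewulisurbouk/: the form ends in the consonant /k/, so [a] is inserted word-finally. → [romewulisurbouka].

elikoknuiba, ejifpejevefoka, pibuubezawaxeda, romewulisurbouka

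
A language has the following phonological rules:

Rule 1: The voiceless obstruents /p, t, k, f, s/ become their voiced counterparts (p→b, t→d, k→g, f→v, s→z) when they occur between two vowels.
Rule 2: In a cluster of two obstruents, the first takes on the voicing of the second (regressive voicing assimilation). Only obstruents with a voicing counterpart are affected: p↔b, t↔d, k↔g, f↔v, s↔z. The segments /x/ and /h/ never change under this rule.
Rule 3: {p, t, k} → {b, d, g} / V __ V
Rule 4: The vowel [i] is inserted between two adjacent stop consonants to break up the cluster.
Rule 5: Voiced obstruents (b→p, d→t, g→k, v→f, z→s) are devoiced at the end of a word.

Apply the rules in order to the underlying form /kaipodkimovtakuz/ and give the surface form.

Rule 1 (intervocalic voicing): /p/ is a voiceless obstruent between vowels /i/ and /o/, so it voices to [b]. /k/ is a voiceless obstruent between vowels /a/ and /u/, so it voices to [g]. /kaipodkimovtakuz/ → kaibodkimovtaguz.
Rule 2 (regressive voicing assimilation): /d/ precedes the voiceless obstruent /k/, so it devoices to [t] by assimilation. /v/ precedes the voiceless obstruent /t/, so it devoices to [f] by assimilation. /kaibodkimovtaguz/ → kaibotkimoftaguz.
Rule 3 (intervocalic voicing): no segment meets the environment; /kaibotkimoftaguz/ is unchanged.
Rule 4 (stop-cluster i-epenthesis): /t/ and /k/ form a stop–stop cluster, so [i] is inserted between them. /kaibotkimoftaguz/ → kaibotikimoftaguz.
Rule 5 (final devoicing): /z/ is a voiced obstruent in word-final position, so it devoices to [s]. /kaibotikimoftaguz/ → kaibotikimoftagus.

kaibotikimoftagus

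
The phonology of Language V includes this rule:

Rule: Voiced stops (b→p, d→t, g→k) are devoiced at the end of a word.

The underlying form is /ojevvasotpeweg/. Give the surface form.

ojevvasotpewek

/g/ is a voiced stop in word-final position, so it devoices to [k].
Surface form: [ojevvasotpewek].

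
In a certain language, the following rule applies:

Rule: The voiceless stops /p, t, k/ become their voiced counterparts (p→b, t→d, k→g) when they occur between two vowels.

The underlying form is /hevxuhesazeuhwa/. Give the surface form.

hevxuhesazeuhwa

No segment of /hevxuhesazeuhwa/ meets the structural description of the rule, so the form surfaces unchanged.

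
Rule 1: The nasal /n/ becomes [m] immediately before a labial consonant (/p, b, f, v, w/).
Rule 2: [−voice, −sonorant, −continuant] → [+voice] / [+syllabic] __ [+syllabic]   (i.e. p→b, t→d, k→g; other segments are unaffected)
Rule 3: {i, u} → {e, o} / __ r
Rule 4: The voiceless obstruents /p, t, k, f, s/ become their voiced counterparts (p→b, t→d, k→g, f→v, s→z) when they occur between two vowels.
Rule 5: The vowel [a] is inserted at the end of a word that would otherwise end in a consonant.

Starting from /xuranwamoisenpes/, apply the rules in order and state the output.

Rule 1 (nasal place assimilation): /n/ precedes the labial consonant /w/, so it assimilates in place to [m]. /n/ precedes the labial consonant /p/, so it assimilates in place to [m]. /xuranwamoisenpes/ → xuramwamoisempes.
Rule 2 (intervocalic voicing): no segment meets the environment; /xuramwamoisempes/ is unchanged.
Rule 3 (pre-rhotic lowering): /u/ is a high vowel immediately before /r/, so it lowers to [o]. /xuramwamoisempes/ → xoramwamoisempes.
Rule 4 (intervocalic voicing): /s/ is a voiceless obstruent between vowels /i/ and /e/, so it voices to [z]. /xoramwamoisempes/ → xoramwamoizempes.
Rule 5 (final a-epenthesis): the form ends in the consonant /s/, so [a] is inserted word-finally. /xoramwamoizempes/ → xoramwamoizempesa.

xoramwamoizempesa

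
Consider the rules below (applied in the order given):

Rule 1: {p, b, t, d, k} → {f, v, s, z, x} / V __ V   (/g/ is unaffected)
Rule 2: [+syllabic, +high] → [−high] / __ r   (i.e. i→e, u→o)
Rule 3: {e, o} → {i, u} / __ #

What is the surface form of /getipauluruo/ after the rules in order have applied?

gesifauloruu

Rule 1 (intervocalic spirantization): /t/ is a stop between vowels /e/ and /i/, so it spirantizes to the fricative [s]. /p/ is a stop between vowels /i/ and /a/, so it spirantizes to the fricative [f]. /getipauluruo/ → gesifauluruo.
Rule 2 (pre-rhotic lowering): /u/ is a high vowel immediately before /r/, so it lowers to [o]. /gesifauluruo/ → gesifauloruo.
Rule 3 (final vowel raising): /o/ is a mid vowel in word-final position, so it raises to [u]. /gesifauloruo/ → gesifauloruu.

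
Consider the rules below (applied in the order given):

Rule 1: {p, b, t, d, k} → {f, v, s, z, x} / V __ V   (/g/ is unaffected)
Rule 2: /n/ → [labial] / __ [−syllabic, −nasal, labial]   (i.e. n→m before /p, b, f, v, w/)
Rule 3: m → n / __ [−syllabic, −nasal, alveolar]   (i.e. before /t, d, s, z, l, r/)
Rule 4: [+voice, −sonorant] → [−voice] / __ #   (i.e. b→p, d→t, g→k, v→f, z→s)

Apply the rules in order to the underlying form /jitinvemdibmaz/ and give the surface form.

jisimvendibmas

Rule 1 (intervocalic spirantization): /t/ is a stop between vowels /i/ and /i/, so it spirantizes to the fricative [s]. /jitinvemdibmaz/ → jisinvemdibmaz.
Rule 2 (nasal place assimilation): /n/ precedes the labial consonant /v/, so it assimilates in place to [m]. /jisinvemdibmaz/ → jisimvemdibmaz.
Rule 3 (nasal place assimilation): /m/ precedes the alveolar consonant /d/, so it assimilates in place to [n]. /jisimvemdibmaz/ → jisimvendibmaz.
Rule 4 (final devoicing): /z/ is a voiced obstruent in word-final position, so it devoices to [s]. /jisimvendibmaz/ → jisimvendibmas.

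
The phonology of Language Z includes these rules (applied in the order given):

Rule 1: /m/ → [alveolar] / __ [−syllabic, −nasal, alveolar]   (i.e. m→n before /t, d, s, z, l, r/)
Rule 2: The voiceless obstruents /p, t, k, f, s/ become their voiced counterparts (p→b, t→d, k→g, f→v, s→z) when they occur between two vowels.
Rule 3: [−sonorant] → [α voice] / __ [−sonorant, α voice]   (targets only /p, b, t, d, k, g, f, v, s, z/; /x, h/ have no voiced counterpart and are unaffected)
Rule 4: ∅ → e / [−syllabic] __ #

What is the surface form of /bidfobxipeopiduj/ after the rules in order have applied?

bitfopxibeobiduje

Rule 1 (nasal place assimilation): no segment meets the environment; /bidfobxipeopiduj/ is unchanged.
Rule 2 (intervocalic voicing): /p/ is a voiceless obstruent between vowels /i/ and /e/, so it voices to [b]. /p/ is a voiceless obstruent between vowels /o/ and /i/, so it voices to [b]. /bidfobxipeopiduj/ → bidfobxibeobiduj.
Rule 3 (regressive voicing assimilation): /d/ precedes the voiceless obstruent /f/, so it devoices to [t] by assimilation. /b/ precedes the voiceless obstruent /x/, so it devoices to [p] by assimilation. /bidfobxibeobiduj/ → bitfopxibeobiduj.
Rule 4 (final e-epenthesis): the form ends in the consonant /j/, so [e] is inserted word-finally. /bitfopxibeobiduj/ → bitfopxibeobiduje.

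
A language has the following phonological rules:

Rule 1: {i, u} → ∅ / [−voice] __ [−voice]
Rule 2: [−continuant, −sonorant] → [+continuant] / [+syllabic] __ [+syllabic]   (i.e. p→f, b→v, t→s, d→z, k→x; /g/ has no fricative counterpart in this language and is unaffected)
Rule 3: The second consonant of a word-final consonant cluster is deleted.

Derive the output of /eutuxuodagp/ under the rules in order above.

eutxuozag

Rule 1 (high vowel syncope): /u/ is a high vowel flanked by voiceless consonants /t/ and /x/, so it deletes. /eutuxuodagp/ → eutxuodagp.
Rule 2 (intervocalic spirantization): /d/ is a stop between vowels /o/ and /a/, so it spirantizes to the fricative [z]. /eutxuodagp/ → eutxuozagp.
Rule 3 (final cluster simplification): /p/ is the second consonant of a word-final cluster /gp/, so it deletes. /eutxuozagp/ → eutxuozag.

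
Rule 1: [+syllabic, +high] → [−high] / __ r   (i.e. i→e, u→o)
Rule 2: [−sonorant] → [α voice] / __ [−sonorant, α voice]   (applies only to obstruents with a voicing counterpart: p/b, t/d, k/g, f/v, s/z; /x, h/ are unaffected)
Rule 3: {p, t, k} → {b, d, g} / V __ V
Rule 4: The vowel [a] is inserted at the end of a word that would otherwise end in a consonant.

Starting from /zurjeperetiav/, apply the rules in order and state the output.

Rule 1 (pre-rhotic lowering): /u/ is a high vowel immediately before /r/, so it lowers to [o]. /zurjeperetiav/ → zorjeperetiav.
Rule 2 (regressive voicing assimilation): no segment meets the environment; /zorjeperetiav/ is unchanged.
Rule 3 (intervocalic voicing): /p/ is a voiceless stop between vowels /e/ and /e/, so it voices to [b]. /t/ is a voiceless stop between vowels /e/ and /i/, so it voices to [d]. /zorjeperetiav/ → zorjeberediav.
Rule 4 (final a-epenthesis): the form ends in the consonant /v/, so [a] is inserted word-finally. /zorjeberediav/ → zorjeberediava.

zorjeberediava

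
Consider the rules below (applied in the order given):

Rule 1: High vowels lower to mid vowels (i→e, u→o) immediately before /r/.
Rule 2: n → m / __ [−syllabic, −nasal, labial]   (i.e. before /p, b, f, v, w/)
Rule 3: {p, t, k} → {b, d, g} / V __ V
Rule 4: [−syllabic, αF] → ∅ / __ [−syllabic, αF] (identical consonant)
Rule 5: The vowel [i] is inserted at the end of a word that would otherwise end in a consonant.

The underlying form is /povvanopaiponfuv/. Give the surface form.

povanobaibomfuvi

Rule 1 (pre-rhotic lowering): no segment meets the environment; /povvanopaiponfuv/ is unchanged.
Rule 2 (nasal place assimilation): /n/ precedes the labial consonant /f/, so it assimilates in place to [m]. /povvanopaiponfuv/ → povvanopaipomfuv.
Rule 3 (intervocalic voicing): /p/ is a voiceless stop between vowels /o/ and /a/, so it voices to [b]. /p/ is a voiceless stop between vowels /i/ and /o/, so it voices to [b]. /povvanopaipomfuv/ → povvanobaibomfuv.
Rule 4 (degemination): /vv/ is a geminate; the first /v/ deletes. /povvanobaibomfuv/ → povanobaibomfuv.
Rule 5 (final i-epenthesis): the form ends in the consonant /v/, so [i] is inserted word-finally. /povanobaibomfuv/ → povanobaibomfuvi.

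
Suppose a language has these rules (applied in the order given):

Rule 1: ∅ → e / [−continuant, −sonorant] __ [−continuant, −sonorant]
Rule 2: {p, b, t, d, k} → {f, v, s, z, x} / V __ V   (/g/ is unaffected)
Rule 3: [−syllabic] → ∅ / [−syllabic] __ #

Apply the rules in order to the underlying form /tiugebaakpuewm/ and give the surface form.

Rule 1 (stop-cluster e-epenthesis): /k/ and /p/ form a stop–stop cluster, so [e] is inserted between them. /tiugebaakpuewm/ → tiugebaakepuewm.
Rule 2 (intervocalic spirantization): /b/ is a stop between vowels /e/ and /a/, so it spirantizes to the fricative [v]. /k/ is a stop between vowels /a/ and /e/, so it spirantizes to the fricative [x]. /p/ is a stop between vowels /e/ and /u/, so it spirantizes to the fricative [f]. /tiugebaakepuewm/ → tiugevaaxefuewm.
Rule 3 (final cluster simplification): /m/ is the second consonant of a word-final cluster /wm/, so it deletes. /tiugevaaxefuewm/ → tiugevaaxefuew.

tiugevaaxefuew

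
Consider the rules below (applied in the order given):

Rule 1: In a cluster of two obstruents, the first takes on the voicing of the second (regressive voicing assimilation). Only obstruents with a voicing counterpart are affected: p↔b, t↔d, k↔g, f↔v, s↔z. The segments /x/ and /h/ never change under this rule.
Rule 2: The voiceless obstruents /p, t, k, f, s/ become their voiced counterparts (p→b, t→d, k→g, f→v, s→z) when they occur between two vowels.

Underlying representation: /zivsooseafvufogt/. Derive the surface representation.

Rule 1 (regressive voicing assimilation): /v/ precedes the voiceless obstruent /s/, so it devoices to [f] by assimilation. /f/ precedes the voiced obstruent /v/, so it voices to [v] by assimilation. /g/ precedes the voiceless obstruent /t/, so it devoices to [k] by assimilation. /zivsooseafvufogt/ → zifsooseavvufokt.
Rule 2 (intervocalic voicing): /s/ is a voiceless obstruent between vowels /o/ and /e/, so it voices to [z]. /f/ is a voiceless obstruent between vowels /u/ and /o/, so it voices to [v]. /zifsooseavvufokt/ → zifsoozeavvuvokt.

zifsoozeavvuvokt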